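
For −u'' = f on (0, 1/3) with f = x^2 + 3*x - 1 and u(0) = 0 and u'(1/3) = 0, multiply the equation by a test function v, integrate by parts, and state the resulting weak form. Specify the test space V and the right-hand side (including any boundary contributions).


V = {v ∈ H^1(0, 1/3) : v(0) = 0} (test functions vanish at x = 0 where u is specified); weak form: ∫_0^1/3 u'v' dx = ∫_0^1/3 (x^2 + 3*x - 1) v dx for all v ∈ V.

Multiply both sides by a test function v and integrate from 0 to 1/3:
  ∫_0^1/3 −u''(x) v(x) dx = ∫_0^1/3 f(x) v(x) dx.
Integrate the LHS by parts once:
  ∫_0^1/3 −u'' v dx = −[u'(x) v(x)]_0^1/3 + ∫_0^1/3 u'(x) v'(x) dx.
Thus ∫_0^1/3 u'(x) v'(x) dx = ∫_0^1/3 f(x) v(x) dx + [u'(x) v(x)]_0^1/3.
Choose V so that boundary terms are either known or forced to vanish.
Mixed BC: u(0) = 0 (Dirichlet) and u'(1/3) = 0 (Neumann). Define V = {v ∈ H^1(0, 1/3) : v(0) = 0}. Then [u' v]_0^1/3 = u'(1/3)·v(1/3) − u'(0)·0 = 0.
Weak formulation: find u (satisfying any essential BC) such that ∫_0^1/3 u'(x) v'(x) dx = ∫_0^1/3 f v dx for all v ∈ V (Dirichlet at 0 absorbed into V; the Neumann datum at x = 1/3 is zero, so no boundary term remains).
Substituting f(x) = x^2 + 3*x - 1, the right-hand side is ∫_0^1/3 (x^2 + 3*x - 1) v dx.


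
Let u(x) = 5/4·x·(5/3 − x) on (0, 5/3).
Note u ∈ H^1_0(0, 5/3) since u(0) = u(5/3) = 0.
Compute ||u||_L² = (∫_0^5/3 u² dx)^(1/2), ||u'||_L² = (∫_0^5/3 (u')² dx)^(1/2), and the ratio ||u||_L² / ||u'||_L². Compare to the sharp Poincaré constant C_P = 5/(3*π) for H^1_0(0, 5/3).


||u||_L² / ||u'||_L² = sqrt(10)/6 < C_P = 5/(3*π).

u(x) = 5/4·x·(5/3 − x), so u'(x) = 25/12 - 5*x/2.
u(x) = 5/4·x·(5/3 − x) vanishes at x = 0 and x = 5/3, so u ∈ H^1_0(0, 5/3). Differentiate via the product rule and integrate the resulting polynomials term by term.
  ∫_0^5/3 u² dx = ∫_0^5/3 (25*x^4/16 - 125*x^3/24 + 625*x^2/144) dx. Term by term:
    ∫_0^5/3 25*x^4/16 dx = 15625/3888;  ∫_0^5/3 -125*x^3/24 dx = -78125/7776;  ∫_0^5/3 625*x^2/144 dx = 78125/11664.
  Sum: 15625/3888 − 78125/7776 + 78125/11664 = 15625/23328.
  ∫_0^5/3 (u')² dx = ∫_0^5/3 (25*x^2/4 - 125*x/12 + 625/144) dx. Term by term:
    ∫_0^5/3 25*x^2/4 dx = 3125/324;  ∫_0^5/3 -125*x/12 dx = -3125/216;  ∫_0^5/3 625/144 dx = 3125/432.
  Sum: 3125/324 − 3125/216 + 3125/432 = 3125/1296.
∫_0^5/3 u² dx = 15625/23328, so ||u||_L² = 125*sqrt(2)/216.
∫_0^5/3 (u')² dx = 3125/1296, so ||u'||_L² = 25*sqrt(5)/36.
Ratio ||u||_L² / ||u'||_L² = sqrt(10)/6.
Sharp Poincaré constant on H^1_0(0, 5/3) is C_P = L/π = 5/(3*π), achieved by sin(3*π/5·x).
A polynomial bump cannot attain the sharp Poincaré constant (only the first sine eigenfunction does), so the ratio is strictly less than C_P, consistent with ||u||_L² ≤ C_P ||u'||_L².


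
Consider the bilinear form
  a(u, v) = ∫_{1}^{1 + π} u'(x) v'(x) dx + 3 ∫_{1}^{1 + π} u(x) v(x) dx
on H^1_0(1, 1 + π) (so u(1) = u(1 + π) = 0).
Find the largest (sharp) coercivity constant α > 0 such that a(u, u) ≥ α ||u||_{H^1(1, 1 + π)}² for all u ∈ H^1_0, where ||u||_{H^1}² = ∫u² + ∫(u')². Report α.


α = 1

Coercivity of a(·,·) on H^1_0(1, 1 + π) means a(u, u) ≥ α ||u||_{H^1}² for every u ∈ H^1_0.
The interval has length L = π, and Poincaré/coercivity depend only on L. Here a(u, u) = ∫(u')² + (3)·∫u².
Here c = 3 ≥ 1, so a(u,u) = ∫(u')² + c∫u² ≥ ∫(u')² + ∫u² = ||u||_{H^1}², i.e. α = 1 works. No larger α is possible: a(u,u) ≥ α||u||_{H^1}² means (1−α)∫(u')² ≥ (α−c)∫u², and for the modes u_n = sin(nπ(x−x₀)/L) (x₀ the left endpoint) one has ∫u_n²/∫(u_n')² = (L/(nπ))² → 0, so a(u_n,u_n)/||u_n||_{H^1}² → 1. Hence the optimal constant is α = 1.
Therefore α = 1.


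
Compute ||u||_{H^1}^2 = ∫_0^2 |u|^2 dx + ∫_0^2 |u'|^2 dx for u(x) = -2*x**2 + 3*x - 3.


||u||_{H^1}^2 = 424/15

The H^1 norm (squared) on an interval (0, L) is
  ||u||_{H^1}^2 = ∫_0^L u(x)^2 dx + ∫_0^L u'(x)^2 dx.
Compute u'(x) = 3 - 4*x.
Then u(x)^2 = 4*x**4 - 12*x**3 + 21*x**2 - 18*x + 9 and u'(x)^2 = 16*x**2 - 24*x + 9.
Integrate each monomial from 0 to 2 using ∫_0^2 c·x^n dx = c·2^(n+1)/(n+1):
  ∫_0^2 u(x)^2 dx = ∫_0^2 (4*x^4 - 12*x^3 + 21*x^2 - 18*x + 9) dx. Term by term:
    ∫_0^2 4*x^4 dx = 128/5;  ∫_0^2 -12*x^3 dx = -48;  ∫_0^2 21*x^2 dx = 56;
    ∫_0^2 -18*x dx = -36;  ∫_0^2 9 dx = 18.
  Sum: 128/5 − 48 + 56 − 36 + 18 = 78/5.
  ∫_0^2 u'(x)^2 dx = ∫_0^2 (16*x^2 - 24*x + 9) dx. Term by term:
    ∫_0^2 16*x^2 dx = 128/3;  ∫_0^2 -24*x dx = -48;  ∫_0^2 9 dx = 18.
  Sum: 128/3 − 48 + 18 = 38/3.
Adding: ||u||_{H^1}^2 = 78/5 + 38/3 = 424/15.


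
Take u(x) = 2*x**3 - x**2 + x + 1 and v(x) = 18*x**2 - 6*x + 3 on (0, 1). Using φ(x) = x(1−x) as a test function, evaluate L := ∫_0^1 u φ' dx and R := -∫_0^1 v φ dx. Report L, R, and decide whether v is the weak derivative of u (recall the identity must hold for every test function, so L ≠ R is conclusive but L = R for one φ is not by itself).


LHS = -3/10, RHS = -9/10. No, v is not the weak derivative of u.

u(x) = 2*x**3 - x**2 + x + 1, classical derivative u'(x) = 6*x**2 - 2*x + 1.
φ(x) = x(1−x), so φ'(x) = 1 - 2*x.
Note φ(0) = φ(1) = 0, so the boundary term u·φ vanishes.
LHS = ∫_0^1 u(x) φ'(x) dx = ∫_0^1 (-4*x^4 + 4*x^3 - 3*x^2 - x + 1) dx. Term by term:
  ∫_0^1 -4*x^4 dx = -4/5;  ∫_0^1 4*x^3 dx = 1;  ∫_0^1 -3*x^2 dx = -1;
  ∫_0^1 -x dx = -1/2;  ∫_0^1 1 dx = 1.
Sum: -4/5 + 1 − 1 − 1/2 + 1 = -3/10.
So LHS = -3/10.
∫_0^1 v(x) φ(x) dx = ∫_0^1 (-18*x^4 + 24*x^3 - 9*x^2 + 3*x) dx. Term by term:
  ∫_0^1 -18*x^4 dx = -18/5;  ∫_0^1 24*x^3 dx = 6;  ∫_0^1 -9*x^2 dx = -3;
  ∫_0^1 3*x dx = 3/2.
Sum: -18/5 + 6 − 3 + 3/2 = 9/10.
So RHS = -∫_0^1 v(x) φ(x) dx = -9/10.
LHS − RHS = 3/5 ≠ 0, so the identity fails.
(For a valid weak derivative the identity must hold for EVERY test function, in particular this one. The failure shows v is NOT the weak derivative of u.)
Correct weak derivative would be u'(x) = 6*x**2 - 2*x + 1.


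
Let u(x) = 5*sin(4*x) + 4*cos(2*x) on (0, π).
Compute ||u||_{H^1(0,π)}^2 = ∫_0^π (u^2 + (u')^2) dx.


||u||_{H^1(0,π)}^2 = 505*π/2

u'(x) = -8*sin(2*x) + 20*cos(4*x).
Expand u² and (u')² and integrate term by term on (0, π), using: for integers n ≥ 1, ∫_0^π sin²(nx) dx = ∫_0^π cos²(nx) dx = π/2; for n ≠ n', ∫_0^π sin(nx)sin(n'x) dx = ∫_0^π cos(nx)cos(n'x) dx = 0; and by product-to-sum, ∫_0^π sin(nx)cos(n'x) dx = ½∫_0^π [sin((n+n')x) + sin((n−n')x)] dx, which is 0 when n+n' is even and 2n/(n²−n'²) when n+n' is odd (it need not vanish on (0, π)).
  u² squared terms: (4)²·∫cos(2x)² dx = 16·π/2 = 8*π;  (5)²·∫sin(4x)² dx = 25·π/2 = 25*π/2.
  u² cross terms: 2·(4)·(5)·∫cos(2x)·sin(4x) dx = 40·(0) = 0.
  So ∫_0^π u² dx = 8*π + 25*π/2 + 0 = 41*π/2.
  (u')² squared terms: (-8)²·∫sin(2x)² dx = 64·π/2 = 32*π;  (20)²·∫cos(4x)² dx = 400·π/2 = 200*π.
  (u')² cross terms: 2·(-8)·(20)·∫sin(2x)·cos(4x) dx = -320·(0) = 0.
  So ∫_0^π (u')² dx = 32*π + 200*π + 0 = 232*π.
||u||_{H^1}^2 = (41*π/2) + (232*π) = 505*π/2.


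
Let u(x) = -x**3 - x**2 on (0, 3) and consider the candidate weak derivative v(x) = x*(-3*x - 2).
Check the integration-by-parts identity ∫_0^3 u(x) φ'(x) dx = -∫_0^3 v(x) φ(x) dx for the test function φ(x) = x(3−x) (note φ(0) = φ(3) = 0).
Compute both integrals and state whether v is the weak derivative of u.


LHS = 999/20, RHS = 999/20. Yes, v = u' weakly.

u(x) = -x**3 - x**2, classical derivative u'(x) = -3*x**2 - 2*x.
φ(x) = x(3−x), so φ'(x) = 3 - 2*x.
Note φ(0) = φ(3) = 0, so the boundary term u·φ vanishes.
LHS = ∫_0^3 u(x) φ'(x) dx = ∫_0^3 (2*x^4 - x^3 - 3*x^2) dx. Term by term:
  ∫_0^3 2*x^4 dx = 486/5;  ∫_0^3 -x^3 dx = -81/4;  ∫_0^3 -3*x^2 dx = -27.
Sum: 486/5 − 81/4 − 27 = 999/20.
So LHS = 999/20.
∫_0^3 v(x) φ(x) dx = ∫_0^3 (3*x^4 - 7*x^3 - 6*x^2) dx. Term by term:
  ∫_0^3 3*x^4 dx = 729/5;  ∫_0^3 -7*x^3 dx = -567/4;  ∫_0^3 -6*x^2 dx = -54.
Sum: 729/5 − 567/4 − 54 = -999/20.
So RHS = -∫_0^3 v(x) φ(x) dx = 999/20.
LHS = RHS, so the identity holds for this test φ.
Moreover u is smooth here and v(x) = u'(x) = -3*x**2 - 2*x pointwise, so the identity holds for every test function. Hence v is the weak derivative of u.


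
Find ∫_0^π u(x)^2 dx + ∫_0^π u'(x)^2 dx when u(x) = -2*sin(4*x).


||u||_{H^1(0,π)}^2 = 34*π

u'(x) = -8*cos(4*x).
Expand u² and (u')² and integrate term by term on (0, π), using: for integers n ≥ 1, ∫_0^π sin²(nx) dx = ∫_0^π cos²(nx) dx = π/2; for n ≠ n', ∫_0^π sin(nx)sin(n'x) dx = ∫_0^π cos(nx)cos(n'x) dx = 0; and by product-to-sum, ∫_0^π sin(nx)cos(n'x) dx = ½∫_0^π [sin((n+n')x) + sin((n−n')x)] dx, which is 0 when n+n' is even and 2n/(n²−n'²) when n+n' is odd (it need not vanish on (0, π)).
  u² squared terms: (-2)²·∫sin(4x)² dx = 4·π/2 = 2*π.
  So ∫_0^π u² dx = 2*π.
  (u')² squared terms: (-8)²·∫cos(4x)² dx = 64·π/2 = 32*π.
  So ∫_0^π (u')² dx = 32*π.
||u||_{H^1}^2 = (2*π) + (32*π) = 34*π.


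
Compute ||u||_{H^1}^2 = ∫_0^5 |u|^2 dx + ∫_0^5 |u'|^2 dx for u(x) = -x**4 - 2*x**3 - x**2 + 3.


||u||_{H^1}^2 = 103885795/126

The H^1 norm (squared) on an interval (0, L) is
  ||u||_{H^1}^2 = ∫_0^L u(x)^2 dx + ∫_0^L u'(x)^2 dx.
Compute u'(x) = -4*x**3 - 6*x**2 - 2*x.
Then u(x)^2 = x**8 + 4*x**7 + 6*x**6 + 4*x**5 - 5*x**4 - 12*x**3 - 6*x**2 + 9 and u'(x)^2 = 16*x**6 + 48*x**5 + 52*x**4 + 24*x**3 + 4*x**2.
Integrate each monomial from 0 to 5 using ∫_0^5 c·x^n dx = c·5^(n+1)/(n+1):
  ∫_0^5 u(x)^2 dx = ∫_0^5 (x^8 + 4*x^7 + 6*x^6 + 4*x^5 - 5*x^4 - 12*x^3 - 6*x^2 + 9) dx. Term by term:
    ∫_0^5 x^8 dx = 1953125/9;  ∫_0^5 4*x^7 dx = 390625/2;  ∫_0^5 6*x^6 dx = 468750/7;
    ∫_0^5 4*x^5 dx = 31250/3;  ∫_0^5 -5*x^4 dx = -3125;  ∫_0^5 -12*x^3 dx = -1875;
    ∫_0^5 -6*x^2 dx = -250;  ∫_0^5 9 dx = 45.
  Sum: 1953125/9 + 390625/2 + 468750/7 + 31250/3 − 3125 − 1875 − 250 + 45 = 61047295/126.
  ∫_0^5 u'(x)^2 dx = ∫_0^5 (16*x^6 + 48*x^5 + 52*x^4 + 24*x^3 + 4*x^2) dx. Term by term:
    ∫_0^5 16*x^6 dx = 1250000/7;  ∫_0^5 48*x^5 dx = 125000;  ∫_0^5 52*x^4 dx = 32500;
    ∫_0^5 24*x^3 dx = 3750;  ∫_0^5 4*x^2 dx = 500/3.
  Sum: 1250000/7 + 125000 + 32500 + 3750 + 500/3 = 7139750/21.
Adding: ||u||_{H^1}^2 = 61047295/126 + 7139750/21 = 103885795/126.


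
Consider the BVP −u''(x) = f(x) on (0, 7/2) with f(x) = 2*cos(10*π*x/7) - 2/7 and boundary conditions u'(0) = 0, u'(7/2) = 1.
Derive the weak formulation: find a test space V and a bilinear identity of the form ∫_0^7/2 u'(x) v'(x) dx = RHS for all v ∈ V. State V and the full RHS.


V = H^1(0, 7/2) (v unrestricted at boundary; u is determined up to an additive constant); weak form: ∫_0^7/2 u'v' dx = ∫_0^7/2 (2*cos(10*π*x/7) - 2/7) v dx + v(7/2) for all v ∈ V.

Multiply both sides by a test function v and integrate from 0 to 7/2:
  ∫_0^7/2 −u''(x) v(x) dx = ∫_0^7/2 f(x) v(x) dx.
Integrate the LHS by parts once:
  ∫_0^7/2 −u'' v dx = −[u'(x) v(x)]_0^7/2 + ∫_0^7/2 u'(x) v'(x) dx.
Thus ∫_0^7/2 u'(x) v'(x) dx = ∫_0^7/2 f(x) v(x) dx + [u'(x) v(x)]_0^7/2.
Choose V so that boundary terms are either known or forced to vanish.
u has inhomogeneous Neumann u'(0) = 0, u'(7/2) = 1. [u' v]_0^7/2 = (1)·v(7/2) − (0)·v(0) = v(7/2). Take V = H^1(0, 7/2); boundary term becomes part of RHS.
Weak formulation: find u (satisfying any essential BC) such that ∫_0^7/2 u'(x) v'(x) dx = ∫_0^7/2 f v dx + v(7/2) for all v ∈ V (Neumann data are natural BCs: they enter the RHS as boundary terms).
Substituting f(x) = 2*cos(10*π*x/7) - 2/7, the right-hand side is ∫_0^7/2 (2*cos(10*π*x/7) - 2/7) v dx + v(7/2).
Compatibility check (pure Neumann): taking v ≡ 1 ∈ V gives 0 = ∫_0^7/2 f dx + (1) − (0), i.e. ∫_0^7/2 f dx must equal u'(0) − u'(7/2) = -1. Indeed ∫_0^7/2 (2*cos(10*π*x/7) - 2/7) dx = -1, so the data are compatible. The solution is then unique only up to an additive constant (fix it e.g. by requiring ∫_0^7/2 u dx = 0).


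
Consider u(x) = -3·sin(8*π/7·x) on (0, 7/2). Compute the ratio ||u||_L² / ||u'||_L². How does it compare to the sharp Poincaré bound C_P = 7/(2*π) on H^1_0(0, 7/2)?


||u||_L² / ||u'||_L² = 7/(8*π) < C_P = 7/(2*π).

u(x) = -3·sin(8*π/7·x), so u'(x) = -24*π*cos(8*π*x/7)/7.
Writing u(x) = A·sin(kπx/L) with A = -3 and k = 4, use ∫_0^L sin²(kπx/L) dx = L/2 and ∫_0^L cos²(kπx/L) dx = L/2.
u² = 9·sin²(8*π/7·x) and (u')² = 576*π^2/49·cos²(8*π/7·x), and each of sin², cos² integrates to L/2 = 7/4 over (0, 7/2).
∫_0^7/2 u² dx = 63/4, so ||u||_L² = 3*sqrt(7)/2.
∫_0^7/2 (u')² dx = 144*π^2/7, so ||u'||_L² = 12*sqrt(7)*π/7.
Ratio ||u||_L² / ||u'||_L² = 7/(8*π).
Sharp Poincaré constant on H^1_0(0, 7/2) is C_P = L/π = 7/(2*π), achieved by sin(2*π/7·x).
This is the k = 4 harmonic; the ratio L/(kπ) is strictly less than C_P = L/π, consistent with the sharp inequality ||u||_L² ≤ C_P ||u'||_L².


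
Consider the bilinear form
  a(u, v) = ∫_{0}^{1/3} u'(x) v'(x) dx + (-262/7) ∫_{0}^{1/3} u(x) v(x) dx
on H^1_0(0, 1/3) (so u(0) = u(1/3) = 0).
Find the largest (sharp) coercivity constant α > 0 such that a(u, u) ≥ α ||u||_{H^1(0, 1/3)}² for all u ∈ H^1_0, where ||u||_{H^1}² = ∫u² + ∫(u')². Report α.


α = (-262 + 63*π^2)/(7*(1 + 9*π^2))

Coercivity of a(·,·) on H^1_0(0, 1/3) means a(u, u) ≥ α ||u||_{H^1}² for every u ∈ H^1_0.
The interval has length L = 1/3, and Poincaré/coercivity depend only on L. Here a(u, u) = ∫(u')² + (-262/7)·∫u².
Here c = -262/7 < 0 with |c| < (π/L)² = 9*π^2, so coercivity still holds. The condition a(u,u) ≥ α||u||_{H^1}² reads (1−α)∫(u')² ≥ (α−c)∫u². Any admissible α is ≤ 1 (rapidly oscillating u have ∫u²/∫(u')² → 0), and α = 1 would force 0 ≥ (1−c)∫u², impossible since c < 1; so 1−α > 0. By the sharp Poincaré inequality on H^1_0 of an interval of length L, ∫(u')² ≥ (π/L)²∫u² with equality for the first sine mode sin(π(x−x₀)/L) (x₀ the left endpoint), so the inequality holds for all u iff (1−α)(π/L)² ≥ α − c, i.e. α ≤ ((π/L)² + c)/((π/L)² + 1) = (1 + c(L/π)²)/(1 + (L/π)²). (Direct route, valid since c ≤ 0: Poincaré gives c∫u² ≥ c(L/π)²∫(u')², so a(u,u) ≥ (1 + c(L/π)²)∫(u')², while ||u||_{H^1}² ≤ (1 + (L/π)²)∫(u')²; dividing yields the same α.) With (π/L)² = 9*π^2 and c = -262/7, the largest admissible constant is α = ((π/L)² + c)/((π/L)² + 1).
Simplifying, α = (-262 + 63*π^2)/(7*(1 + 9*π^2)).


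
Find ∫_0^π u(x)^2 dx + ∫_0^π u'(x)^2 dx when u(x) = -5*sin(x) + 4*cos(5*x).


||u||_{H^1(0,π)}^2 = 233*π

u'(x) = -20*sin(5*x) - 5*cos(x).
Expand u² and (u')² and integrate term by term on (0, π), using: for integers n ≥ 1, ∫_0^π sin²(nx) dx = ∫_0^π cos²(nx) dx = π/2; for n ≠ n', ∫_0^π sin(nx)sin(n'x) dx = ∫_0^π cos(nx)cos(n'x) dx = 0; and by product-to-sum, ∫_0^π sin(nx)cos(n'x) dx = ½∫_0^π [sin((n+n')x) + sin((n−n')x)] dx, which is 0 when n+n' is even and 2n/(n²−n'²) when n+n' is odd (it need not vanish on (0, π)).
  u² squared terms: (-5)²·∫sin(x)² dx = 25·π/2 = 25*π/2;  (4)²·∫cos(5x)² dx = 16·π/2 = 8*π.
  u² cross terms: 2·(-5)·(4)·∫sin(x)·cos(5x) dx = -40·(0) = 0.
  So ∫_0^π u² dx = 25*π/2 + 8*π + 0 = 41*π/2.
  (u')² squared terms: (-20)²·∫sin(5x)² dx = 400·π/2 = 200*π;  (-5)²·∫cos(x)² dx = 25·π/2 = 25*π/2.
  (u')² cross terms: 2·(-20)·(-5)·∫sin(5x)·cos(x) dx = 200·(0) = 0.
  So ∫_0^π (u')² dx = 200*π + 25*π/2 + 0 = 425*π/2.
||u||_{H^1}^2 = (41*π/2) + (425*π/2) = 233*π.


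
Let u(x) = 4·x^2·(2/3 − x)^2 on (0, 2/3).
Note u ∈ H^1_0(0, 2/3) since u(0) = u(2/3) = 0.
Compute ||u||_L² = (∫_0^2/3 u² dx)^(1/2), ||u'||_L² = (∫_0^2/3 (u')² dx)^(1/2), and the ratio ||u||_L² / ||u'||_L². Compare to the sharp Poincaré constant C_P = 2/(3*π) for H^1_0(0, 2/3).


||u||_L² / ||u'||_L² = sqrt(3)/9 < C_P = 2/(3*π).

u(x) = 4·x^2·(2/3 − x)^2, so u'(x) = 16*x*(3*x - 2)*(3*x - 1)/9.
u(x) = 4·x^2·(2/3 − x)^2 vanishes at x = 0 and x = 2/3, so u ∈ H^1_0(0, 2/3). Differentiate via the product rule and integrate the resulting polynomials term by term.
  ∫_0^2/3 u² dx = ∫_0^2/3 (16*x^8 - 128*x^7/3 + 128*x^6/3 - 512*x^5/27 + 256*x^4/81) dx. Term by term:
    ∫_0^2/3 16*x^8 dx = 8192/177147;  ∫_0^2/3 -128*x^7/3 dx = -4096/19683;  ∫_0^2/3 128*x^6/3 dx = 16384/45927;
    ∫_0^2/3 -512*x^5/27 dx = -16384/59049;  ∫_0^2/3 256*x^4/81 dx = 8192/98415.
  Sum: 8192/177147 − 4096/19683 + 16384/45927 − 16384/59049 + 8192/98415 = 4096/6200145.
  ∫_0^2/3 (u')² dx = ∫_0^2/3 (256*x^6 - 512*x^5 + 3328*x^4/9 - 1024*x^3/9 + 1024*x^2/81) dx. Term by term:
    ∫_0^2/3 256*x^6 dx = 32768/15309;  ∫_0^2/3 -512*x^5 dx = -16384/2187;  ∫_0^2/3 3328*x^4/9 dx = 106496/10935;
    ∫_0^2/3 -1024*x^3/9 dx = -4096/729;  ∫_0^2/3 1024*x^2/81 dx = 8192/6561.
  Sum: 32768/15309 − 16384/2187 + 106496/10935 − 4096/729 + 8192/6561 = 4096/229635.
∫_0^2/3 u² dx = 4096/6200145, so ||u||_L² = 64*sqrt(105)/25515.
∫_0^2/3 (u')² dx = 4096/229635, so ||u'||_L² = 64*sqrt(35)/2835.
Ratio ||u||_L² / ||u'||_L² = sqrt(3)/9.
Sharp Poincaré constant on H^1_0(0, 2/3) is C_P = L/π = 2/(3*π), achieved by sin(3*π/2·x).
A polynomial bump cannot attain the sharp Poincaré constant (only the first sine eigenfunction does), so the ratio is strictly less than C_P, consistent with ||u||_L² ≤ C_P ||u'||_L².


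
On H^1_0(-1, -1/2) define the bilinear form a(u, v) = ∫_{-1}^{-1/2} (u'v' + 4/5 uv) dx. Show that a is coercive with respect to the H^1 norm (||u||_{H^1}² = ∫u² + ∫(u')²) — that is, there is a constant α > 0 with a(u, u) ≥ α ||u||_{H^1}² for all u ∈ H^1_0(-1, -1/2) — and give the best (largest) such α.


α = 4*(1 + 5*π^2)/(5*(1 + 4*π^2))

Coercivity of a(·,·) on H^1_0(-1, -1/2) means a(u, u) ≥ α ||u||_{H^1}² for every u ∈ H^1_0.
The interval has length L = 1/2, and Poincaré/coercivity depend only on L. Here a(u, u) = ∫(u')² + (4/5)·∫u².
Here 0 < c = 4/5 < 1. The condition a(u,u) ≥ α||u||_{H^1}² reads (1−α)∫(u')² ≥ (α−c)∫u². Any admissible α is ≤ 1 (rapidly oscillating u have ∫u²/∫(u')² → 0), and α = 1 would force 0 ≥ (1−c)∫u², impossible since c < 1; so 1−α > 0. By the sharp Poincaré inequality on H^1_0 of an interval of length L, ∫(u')² ≥ (π/L)²∫u² with equality for the first sine mode sin(π(x−x₀)/L) (x₀ the left endpoint), so the inequality holds for all u iff (1−α)(π/L)² ≥ α − c, i.e. α ≤ ((π/L)² + c)/((π/L)² + 1) = (1 + c(L/π)²)/(1 + (L/π)²). With (π/L)² = 4*π^2 and c = 4/5, the largest admissible constant is α = ((π/L)² + c)/((π/L)² + 1).
Simplifying, α = 4*(1 + 5*π^2)/(5*(1 + 4*π^2)).


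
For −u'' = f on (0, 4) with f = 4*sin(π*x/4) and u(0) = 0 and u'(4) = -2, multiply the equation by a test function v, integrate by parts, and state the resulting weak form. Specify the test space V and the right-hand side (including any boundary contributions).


V = {v ∈ H^1(0, 4) : v(0) = 0} (test functions vanish at x = 0 where u is specified); weak form: ∫_0^4 u'v' dx = ∫_0^4 (4*sin(π*x/4)) v dx − 2·v(4) for all v ∈ V.

Multiply both sides by a test function v and integrate from 0 to 4:
  ∫_0^4 −u''(x) v(x) dx = ∫_0^4 f(x) v(x) dx.
Integrate the LHS by parts once:
  ∫_0^4 −u'' v dx = −[u'(x) v(x)]_0^4 + ∫_0^4 u'(x) v'(x) dx.
Thus ∫_0^4 u'(x) v'(x) dx = ∫_0^4 f(x) v(x) dx + [u'(x) v(x)]_0^4.
Choose V so that boundary terms are either known or forced to vanish.
Mixed BC: u(0) = 0 (Dirichlet) and u'(4) = -2 (Neumann). Define V = {v ∈ H^1(0, 4) : v(0) = 0}. Then [u' v]_0^4 = u'(4)·v(4) − u'(0)·0 = − 2·v(4).
Weak formulation: find u (satisfying any essential BC) such that ∫_0^4 u'(x) v'(x) dx = ∫_0^4 f v dx − 2·v(4) for all v ∈ V (Dirichlet at 0 absorbed into V; Neumann datum at x = 4 contributes the boundary term).
Substituting f(x) = 4*sin(π*x/4), the right-hand side is ∫_0^4 (4*sin(π*x/4)) v dx − 2·v(4).


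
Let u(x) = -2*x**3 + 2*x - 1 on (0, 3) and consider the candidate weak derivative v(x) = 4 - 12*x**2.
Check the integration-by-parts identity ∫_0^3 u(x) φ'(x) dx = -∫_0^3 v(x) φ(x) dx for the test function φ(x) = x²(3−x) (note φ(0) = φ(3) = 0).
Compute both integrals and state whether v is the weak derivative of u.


LHS = 1323/10, RHS = 1323/5. No, v is not the weak derivative of u.

u(x) = -2*x**3 + 2*x - 1, classical derivative u'(x) = 2 - 6*x**2.
φ(x) = x²(3−x), so φ'(x) = 3*x*(2 - x).
Note φ(0) = φ(3) = 0, so the boundary term u·φ vanishes.
LHS = ∫_0^3 u(x) φ'(x) dx = ∫_0^3 (6*x^5 - 12*x^4 - 6*x^3 + 15*x^2 - 6*x) dx. Term by term:
  ∫_0^3 6*x^5 dx = 729;  ∫_0^3 -12*x^4 dx = -2916/5;  ∫_0^3 -6*x^3 dx = -243/2;
  ∫_0^3 15*x^2 dx = 135;  ∫_0^3 -6*x dx = -27.
Sum: 729 − 2916/5 − 243/2 + 135 − 27 = 1323/10.
So LHS = 1323/10.
∫_0^3 v(x) φ(x) dx = ∫_0^3 (12*x^5 - 36*x^4 - 4*x^3 + 12*x^2) dx. Term by term:
  ∫_0^3 12*x^5 dx = 1458;  ∫_0^3 -36*x^4 dx = -8748/5;  ∫_0^3 -4*x^3 dx = -81;
  ∫_0^3 12*x^2 dx = 108.
Sum: 1458 − 8748/5 − 81 + 108 = -1323/5.
So RHS = -∫_0^3 v(x) φ(x) dx = 1323/5.
LHS − RHS = -1323/10 ≠ 0, so the identity fails.
(For a valid weak derivative the identity must hold for EVERY test function, in particular this one. The failure shows v is NOT the weak derivative of u.)
Correct weak derivative would be u'(x) = 2 - 6*x**2.


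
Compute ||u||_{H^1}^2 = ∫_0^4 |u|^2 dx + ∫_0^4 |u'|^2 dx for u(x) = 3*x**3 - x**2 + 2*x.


||u||_{H^1}^2 = 3627856/105

The H^1 norm (squared) on an interval (0, L) is
  ||u||_{H^1}^2 = ∫_0^L u(x)^2 dx + ∫_0^L u'(x)^2 dx.
Compute u'(x) = 9*x**2 - 2*x + 2.
Then u(x)^2 = 9*x**6 - 6*x**5 + 13*x**4 - 4*x**3 + 4*x**2 and u'(x)^2 = 81*x**4 - 36*x**3 + 40*x**2 - 8*x + 4.
Integrate each monomial from 0 to 4 using ∫_0^4 c·x^n dx = c·4^(n+1)/(n+1):
  ∫_0^4 u(x)^2 dx = ∫_0^4 (9*x^6 - 6*x^5 + 13*x^4 - 4*x^3 + 4*x^2) dx. Term by term:
    ∫_0^4 9*x^6 dx = 147456/7;  ∫_0^4 -6*x^5 dx = -4096;  ∫_0^4 13*x^4 dx = 13312/5;
    ∫_0^4 -4*x^3 dx = -256;  ∫_0^4 4*x^2 dx = 256/3.
  Sum: 147456/7 − 4096 + 13312/5 − 256 + 256/3 = 2043392/105.
  ∫_0^4 u'(x)^2 dx = ∫_0^4 (81*x^4 - 36*x^3 + 40*x^2 - 8*x + 4) dx. Term by term:
    ∫_0^4 81*x^4 dx = 82944/5;  ∫_0^4 -36*x^3 dx = -2304;  ∫_0^4 40*x^2 dx = 2560/3;
    ∫_0^4 -8*x dx = -64;  ∫_0^4 4 dx = 16.
  Sum: 82944/5 − 2304 + 2560/3 − 64 + 16 = 226352/15.
Adding: ||u||_{H^1}^2 = 2043392/105 + 226352/15 = 3627856/105.


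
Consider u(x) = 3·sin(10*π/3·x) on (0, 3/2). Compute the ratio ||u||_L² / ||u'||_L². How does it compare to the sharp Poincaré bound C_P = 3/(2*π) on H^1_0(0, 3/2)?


||u||_L² / ||u'||_L² = 3/(10*π) < C_P = 3/(2*π).

u(x) = 3·sin(10*π/3·x), so u'(x) = 10*π*cos(10*π*x/3).
Writing u(x) = A·sin(kπx/L) with A = 3 and k = 5, use ∫_0^L sin²(kπx/L) dx = L/2 and ∫_0^L cos²(kπx/L) dx = L/2.
u² = 9·sin²(10*π/3·x) and (u')² = 100*π^2·cos²(10*π/3·x), and each of sin², cos² integrates to L/2 = 3/4 over (0, 3/2).
∫_0^3/2 u² dx = 27/4, so ||u||_L² = 3*sqrt(3)/2.
∫_0^3/2 (u')² dx = 75*π^2, so ||u'||_L² = 5*sqrt(3)*π.
Ratio ||u||_L² / ||u'||_L² = 3/(10*π).
Sharp Poincaré constant on H^1_0(0, 3/2) is C_P = L/π = 3/(2*π), achieved by sin(2*π/3·x).
This is the k = 5 harmonic; the ratio L/(kπ) is strictly less than C_P = L/π, consistent with the sharp inequality ||u||_L² ≤ C_P ||u'||_L².


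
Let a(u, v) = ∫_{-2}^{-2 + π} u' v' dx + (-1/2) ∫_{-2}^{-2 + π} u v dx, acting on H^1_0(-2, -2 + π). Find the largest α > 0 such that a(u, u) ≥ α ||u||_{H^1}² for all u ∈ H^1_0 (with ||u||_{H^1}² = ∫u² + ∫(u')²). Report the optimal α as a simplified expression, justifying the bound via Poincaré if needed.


α = 1/4

Coercivity of a(·,·) on H^1_0(-2, -2 + π) means a(u, u) ≥ α ||u||_{H^1}² for every u ∈ H^1_0.
The interval has length L = π, and Poincaré/coercivity depend only on L. Here a(u, u) = ∫(u')² + (-1/2)·∫u².
Here c = -1/2 < 0 with |c| < (π/L)² = 1, so coercivity still holds. The condition a(u,u) ≥ α||u||_{H^1}² reads (1−α)∫(u')² ≥ (α−c)∫u². Any admissible α is ≤ 1 (rapidly oscillating u have ∫u²/∫(u')² → 0), and α = 1 would force 0 ≥ (1−c)∫u², impossible since c < 1; so 1−α > 0. By the sharp Poincaré inequality on H^1_0 of an interval of length L, ∫(u')² ≥ (π/L)²∫u² with equality for the first sine mode sin(π(x−x₀)/L) (x₀ the left endpoint), so the inequality holds for all u iff (1−α)(π/L)² ≥ α − c, i.e. α ≤ ((π/L)² + c)/((π/L)² + 1) = (1 + c(L/π)²)/(1 + (L/π)²). (Direct route, valid since c ≤ 0: Poincaré gives c∫u² ≥ c(L/π)²∫(u')², so a(u,u) ≥ (1 + c(L/π)²)∫(u')², while ||u||_{H^1}² ≤ (1 + (L/π)²)∫(u')²; dividing yields the same α.) With (π/L)² = 1 and c = -1/2, the largest admissible constant is α = ((π/L)² + c)/((π/L)² + 1).
Simplifying, α = 1/4.


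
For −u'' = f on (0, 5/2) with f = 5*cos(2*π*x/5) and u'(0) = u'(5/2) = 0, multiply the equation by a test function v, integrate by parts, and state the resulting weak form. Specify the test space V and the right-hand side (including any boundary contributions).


V = H^1(0, 5/2) (no boundary constraint on v; u is determined up to an additive constant); weak form: ∫_0^5/2 u'v' dx = ∫_0^5/2 (5*cos(2*π*x/5)) v dx for all v ∈ V.

Multiply both sides by a test function v and integrate from 0 to 5/2:
  ∫_0^5/2 −u''(x) v(x) dx = ∫_0^5/2 f(x) v(x) dx.
Integrate the LHS by parts once:
  ∫_0^5/2 −u'' v dx = −[u'(x) v(x)]_0^5/2 + ∫_0^5/2 u'(x) v'(x) dx.
Thus ∫_0^5/2 u'(x) v'(x) dx = ∫_0^5/2 f(x) v(x) dx + [u'(x) v(x)]_0^5/2.
Choose V so that boundary terms are either known or forced to vanish.
u has homogeneous Neumann: u'(0) = u'(5/2) = 0. So [u' v]_0^5/2 = 0·v(5/2) − 0·v(0) = 0 for any v; take V = H^1(0, 5/2).
Weak formulation: find u (satisfying any essential BC) such that ∫_0^5/2 u'(x) v'(x) dx = ∫_0^5/2 f v dx for all v ∈ V (homogeneous Neumann, so boundary terms vanish).
Substituting f(x) = 5*cos(2*π*x/5), the right-hand side is ∫_0^5/2 (5*cos(2*π*x/5)) v dx.
Compatibility check (pure Neumann): taking v ≡ 1 ∈ V gives 0 = ∫_0^5/2 f dx + (0) − (0), i.e. ∫_0^5/2 f dx must equal u'(0) − u'(5/2) = 0. Indeed ∫_0^5/2 (5*cos(2*π*x/5)) dx = 0, so the data are compatible. The solution is then unique only up to an additive constant (fix it e.g. by requiring ∫_0^5/2 u dx = 0).


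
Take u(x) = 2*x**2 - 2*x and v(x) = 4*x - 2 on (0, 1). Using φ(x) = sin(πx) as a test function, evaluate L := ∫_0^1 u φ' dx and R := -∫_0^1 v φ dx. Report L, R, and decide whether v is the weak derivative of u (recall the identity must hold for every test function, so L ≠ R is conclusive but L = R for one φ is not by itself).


LHS = 0, RHS = 0. Yes, v = u' weakly.

u(x) = 2*x**2 - 2*x, classical derivative u'(x) = 4*x - 2.
φ(x) = sin(πx), so φ'(x) = π*cos(π*x).
Note φ(0) = φ(1) = 0, so the boundary term u·φ vanishes.
LHS = ∫_0^1 u(x) φ'(x) dx = ∫_0^1 (2*π*x^2*cos(π*x) - 2*π*x*cos(π*x)) dx. Term by term:
  ∫_0^1 -2*π*x*cos(π*x) dx = 4/π;  ∫_0^1 2*π*x^2*cos(π*x) dx = -4/π.
Sum: 4/π − 4/π = 0.
So LHS = 0.
∫_0^1 v(x) φ(x) dx = ∫_0^1 (4*x*sin(π*x) - 2*sin(π*x)) dx. Term by term:
  ∫_0^1 -2*sin(π*x) dx = -4/π;  ∫_0^1 4*x*sin(π*x) dx = 4/π.
Sum: -4/π + 4/π = 0.
So RHS = -∫_0^1 v(x) φ(x) dx = 0.
LHS = RHS, so the identity holds for this test φ.
Moreover u is smooth here and v(x) = u'(x) = 4*x - 2 pointwise, so the identity holds for every test function. Hence v is the weak derivative of u.


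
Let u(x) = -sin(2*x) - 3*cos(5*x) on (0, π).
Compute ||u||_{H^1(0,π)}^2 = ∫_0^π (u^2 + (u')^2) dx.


||u||_{H^1(0,π)}^2 = -208/7 + 239*π/2

u'(x) = 15*sin(5*x) - 2*cos(2*x).
Expand u² and (u')² and integrate term by term on (0, π), using: for integers n ≥ 1, ∫_0^π sin²(nx) dx = ∫_0^π cos²(nx) dx = π/2; for n ≠ n', ∫_0^π sin(nx)sin(n'x) dx = ∫_0^π cos(nx)cos(n'x) dx = 0; and by product-to-sum, ∫_0^π sin(nx)cos(n'x) dx = ½∫_0^π [sin((n+n')x) + sin((n−n')x)] dx, which is 0 when n+n' is even and 2n/(n²−n'²) when n+n' is odd (it need not vanish on (0, π)).
  u² squared terms: (-1)²·∫sin(2x)² dx = 1·π/2 = π/2;  (-3)²·∫cos(5x)² dx = 9·π/2 = 9*π/2.
  u² cross terms: 2·(-1)·(-3)·∫sin(2x)·cos(5x) dx = 6·(-4/21) = -8/7.
  So ∫_0^π u² dx = π/2 + 9*π/2 − 8/7 = -8/7 + 5*π.
  (u')² squared terms: (-2)²·∫cos(2x)² dx = 4·π/2 = 2*π;  (15)²·∫sin(5x)² dx = 225·π/2 = 225*π/2.
  (u')² cross terms: 2·(-2)·(15)·∫cos(2x)·sin(5x) dx = -60·(10/21) = -200/7.
  So ∫_0^π (u')² dx = 2*π + 225*π/2 − 200/7 = -200/7 + 229*π/2.
||u||_{H^1}^2 = (-8/7 + 5*π) + (-200/7 + 229*π/2) = -208/7 + 239*π/2.


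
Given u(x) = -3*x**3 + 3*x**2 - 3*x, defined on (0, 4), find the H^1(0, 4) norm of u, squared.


||u||_{H^1}^2 = 864204/35

The H^1 norm (squared) on an interval (0, L) is
  ||u||_{H^1}^2 = ∫_0^L u(x)^2 dx + ∫_0^L u'(x)^2 dx.
Compute u'(x) = -9*x**2 + 6*x - 3.
Then u(x)^2 = 9*x**6 - 18*x**5 + 27*x**4 - 18*x**3 + 9*x**2 and u'(x)^2 = 81*x**4 - 108*x**3 + 90*x**2 - 36*x + 9.
Integrate each monomial from 0 to 4 using ∫_0^4 c·x^n dx = c·4^(n+1)/(n+1):
  ∫_0^4 u(x)^2 dx = ∫_0^4 (9*x^6 - 18*x^5 + 27*x^4 - 18*x^3 + 9*x^2) dx. Term by term:
    ∫_0^4 9*x^6 dx = 147456/7;  ∫_0^4 -18*x^5 dx = -12288;  ∫_0^4 27*x^4 dx = 27648/5;
    ∫_0^4 -18*x^3 dx = -1152;  ∫_0^4 9*x^2 dx = 192.
  Sum: 147456/7 − 12288 + 27648/5 − 1152 + 192 = 467136/35.
  ∫_0^4 u'(x)^2 dx = ∫_0^4 (81*x^4 - 108*x^3 + 90*x^2 - 36*x + 9) dx. Term by term:
    ∫_0^4 81*x^4 dx = 82944/5;  ∫_0^4 -108*x^3 dx = -6912;  ∫_0^4 90*x^2 dx = 1920;
    ∫_0^4 -36*x dx = -288;  ∫_0^4 9 dx = 36.
  Sum: 82944/5 − 6912 + 1920 − 288 + 36 = 56724/5.
Adding: ||u||_{H^1}^2 = 467136/35 + 56724/5 = 864204/35.


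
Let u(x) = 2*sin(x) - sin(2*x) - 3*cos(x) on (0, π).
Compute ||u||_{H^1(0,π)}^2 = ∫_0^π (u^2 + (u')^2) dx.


||u||_{H^1(0,π)}^2 = 16 + 31*π/2

u'(x) = 3*sin(x) + 2*cos(x) - 2*cos(2*x).
Expand u² and (u')² and integrate term by term on (0, π), using: for integers n ≥ 1, ∫_0^π sin²(nx) dx = ∫_0^π cos²(nx) dx = π/2; for n ≠ n', ∫_0^π sin(nx)sin(n'x) dx = ∫_0^π cos(nx)cos(n'x) dx = 0; and by product-to-sum, ∫_0^π sin(nx)cos(n'x) dx = ½∫_0^π [sin((n+n')x) + sin((n−n')x)] dx, which is 0 when n+n' is even and 2n/(n²−n'²) when n+n' is odd (it need not vanish on (0, π)).
  u² squared terms: (-1)²·∫sin(2x)² dx = 1·π/2 = π/2;  (-3)²·∫cos(x)² dx = 9·π/2 = 9*π/2;  (2)²·∫sin(x)² dx = 4·π/2 = 2*π.
  u² cross terms: 2·(-1)·(-3)·∫sin(2x)·cos(x) dx = 6·(4/3) = 8;  2·(-1)·(2)·∫sin(2x)·sin(x) dx = -4·(0) = 0;  2·(-3)·(2)·∫cos(x)·sin(x) dx = -12·(0) = 0.
  So ∫_0^π u² dx = π/2 + 9*π/2 + 2*π + 8 + 0 + 0 = 8 + 7*π.
  (u')² squared terms: (-2)²·∫cos(2x)² dx = 4·π/2 = 2*π;  (2)²·∫cos(x)² dx = 4·π/2 = 2*π;  (3)²·∫sin(x)² dx = 9·π/2 = 9*π/2.
  (u')² cross terms: 2·(-2)·(2)·∫cos(2x)·cos(x) dx = -8·(0) = 0;  2·(-2)·(3)·∫cos(2x)·sin(x) dx = -12·(-2/3) = 8;  2·(2)·(3)·∫cos(x)·sin(x) dx = 12·(0) = 0.
  So ∫_0^π (u')² dx = 2*π + 2*π + 9*π/2 + 0 + 8 + 0 = 8 + 17*π/2.
||u||_{H^1}^2 = (8 + 7*π) + (8 + 17*π/2) = 16 + 31*π/2.


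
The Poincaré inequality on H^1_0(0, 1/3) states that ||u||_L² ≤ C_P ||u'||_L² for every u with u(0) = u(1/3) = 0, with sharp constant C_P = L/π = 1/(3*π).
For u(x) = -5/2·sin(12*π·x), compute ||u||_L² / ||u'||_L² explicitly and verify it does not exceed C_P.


||u||_L² / ||u'||_L² = 1/(12*π) < C_P = 1/(3*π).

u(x) = -5/2·sin(12*π·x), so u'(x) = -30*π*cos(12*π*x).
Writing u(x) = A·sin(kπx/L) with A = -5/2 and k = 4, use ∫_0^L sin²(kπx/L) dx = L/2 and ∫_0^L cos²(kπx/L) dx = L/2.
u² = 25/4·sin²(12*π·x) and (u')² = 900*π^2·cos²(12*π·x), and each of sin², cos² integrates to L/2 = 1/6 over (0, 1/3).
∫_0^1/3 u² dx = 25/24, so ||u||_L² = 5*sqrt(6)/12.
∫_0^1/3 (u')² dx = 150*π^2, so ||u'||_L² = 5*sqrt(6)*π.
Ratio ||u||_L² / ||u'||_L² = 1/(12*π).
Sharp Poincaré constant on H^1_0(0, 1/3) is C_P = L/π = 1/(3*π), achieved by sin(3*π·x).
This is the k = 4 harmonic; the ratio L/(kπ) is strictly less than C_P = L/π, consistent with the sharp inequality ||u||_L² ≤ C_P ||u'||_L².


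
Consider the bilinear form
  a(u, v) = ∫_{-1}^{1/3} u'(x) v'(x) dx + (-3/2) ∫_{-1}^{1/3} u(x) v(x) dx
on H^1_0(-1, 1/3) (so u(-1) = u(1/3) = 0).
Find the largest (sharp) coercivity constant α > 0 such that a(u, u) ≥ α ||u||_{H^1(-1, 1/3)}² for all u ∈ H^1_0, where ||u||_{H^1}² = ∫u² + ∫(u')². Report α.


α = 3*(-8 + 3*π^2)/(16 + 9*π^2)

Coercivity of a(·,·) on H^1_0(-1, 1/3) means a(u, u) ≥ α ||u||_{H^1}² for every u ∈ H^1_0.
The interval has length L = 4/3, and Poincaré/coercivity depend only on L. Here a(u, u) = ∫(u')² + (-3/2)·∫u².
Here c = -3/2 < 0 with |c| < (π/L)² = 9*π^2/16, so coercivity still holds. The condition a(u,u) ≥ α||u||_{H^1}² reads (1−α)∫(u')² ≥ (α−c)∫u². Any admissible α is ≤ 1 (rapidly oscillating u have ∫u²/∫(u')² → 0), and α = 1 would force 0 ≥ (1−c)∫u², impossible since c < 1; so 1−α > 0. By the sharp Poincaré inequality on H^1_0 of an interval of length L, ∫(u')² ≥ (π/L)²∫u² with equality for the first sine mode sin(π(x−x₀)/L) (x₀ the left endpoint), so the inequality holds for all u iff (1−α)(π/L)² ≥ α − c, i.e. α ≤ ((π/L)² + c)/((π/L)² + 1) = (1 + c(L/π)²)/(1 + (L/π)²). (Direct route, valid since c ≤ 0: Poincaré gives c∫u² ≥ c(L/π)²∫(u')², so a(u,u) ≥ (1 + c(L/π)²)∫(u')², while ||u||_{H^1}² ≤ (1 + (L/π)²)∫(u')²; dividing yields the same α.) With (π/L)² = 9*π^2/16 and c = -3/2, the largest admissible constant is α = ((π/L)² + c)/((π/L)² + 1).
Simplifying, α = 3*(-8 + 3*π^2)/(16 + 9*π^2).


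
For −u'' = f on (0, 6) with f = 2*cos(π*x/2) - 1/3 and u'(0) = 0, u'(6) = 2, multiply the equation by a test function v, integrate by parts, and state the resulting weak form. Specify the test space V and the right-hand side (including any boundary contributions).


V = H^1(0, 6) (v unrestricted at boundary; u is determined up to an additive constant); weak form: ∫_0^6 u'v' dx = ∫_0^6 (2*cos(π*x/2) - 1/3) v dx + 2·v(6) for all v ∈ V.

Multiply both sides by a test function v and integrate from 0 to 6:
  ∫_0^6 −u''(x) v(x) dx = ∫_0^6 f(x) v(x) dx.
Integrate the LHS by parts once:
  ∫_0^6 −u'' v dx = −[u'(x) v(x)]_0^6 + ∫_0^6 u'(x) v'(x) dx.
Thus ∫_0^6 u'(x) v'(x) dx = ∫_0^6 f(x) v(x) dx + [u'(x) v(x)]_0^6.
Choose V so that boundary terms are either known or forced to vanish.
u has inhomogeneous Neumann u'(0) = 0, u'(6) = 2. [u' v]_0^6 = (2)·v(6) − (0)·v(0) = 2·v(6). Take V = H^1(0, 6); boundary term becomes part of RHS.
Weak formulation: find u (satisfying any essential BC) such that ∫_0^6 u'(x) v'(x) dx = ∫_0^6 f v dx + 2·v(6) for all v ∈ V (Neumann data are natural BCs: they enter the RHS as boundary terms).
Substituting f(x) = 2*cos(π*x/2) - 1/3, the right-hand side is ∫_0^6 (2*cos(π*x/2) - 1/3) v dx + 2·v(6).
Compatibility check (pure Neumann): taking v ≡ 1 ∈ V gives 0 = ∫_0^6 f dx + (2) − (0), i.e. ∫_0^6 f dx must equal u'(0) − u'(6) = -2. Indeed ∫_0^6 (2*cos(π*x/2) - 1/3) dx = -2, so the data are compatible. The solution is then unique only up to an additive constant (fix it e.g. by requiring ∫_0^6 u dx = 0).


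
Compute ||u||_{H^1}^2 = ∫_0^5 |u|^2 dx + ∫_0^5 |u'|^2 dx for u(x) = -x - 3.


||u||_{H^1}^2 = 500/3

The H^1 norm (squared) on an interval (0, L) is
  ||u||_{H^1}^2 = ∫_0^L u(x)^2 dx + ∫_0^L u'(x)^2 dx.
Compute u'(x) = -1.
Then u(x)^2 = x**2 + 6*x + 9 and u'(x)^2 = 1.
Integrate each monomial from 0 to 5 using ∫_0^5 c·x^n dx = c·5^(n+1)/(n+1):
  ∫_0^5 u(x)^2 dx = ∫_0^5 (x^2 + 6*x + 9) dx. Term by term:
    ∫_0^5 x^2 dx = 125/3;  ∫_0^5 6*x dx = 75;  ∫_0^5 9 dx = 45.
  Sum: 125/3 + 75 + 45 = 485/3.
  ∫_0^5 u'(x)^2 dx = ∫_0^5 (1) dx. Term by term:
    ∫_0^5 1 dx = 5.
Adding: ||u||_{H^1}^2 = 485/3 + 5 = 500/3.


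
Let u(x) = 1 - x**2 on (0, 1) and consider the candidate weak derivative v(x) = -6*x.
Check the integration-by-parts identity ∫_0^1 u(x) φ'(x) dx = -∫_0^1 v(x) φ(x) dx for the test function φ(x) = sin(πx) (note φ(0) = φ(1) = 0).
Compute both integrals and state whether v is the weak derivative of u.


LHS = 2/π, RHS = 6/π. No, v is not the weak derivative of u.

u(x) = 1 - x**2, classical derivative u'(x) = -2*x.
φ(x) = sin(πx), so φ'(x) = π*cos(π*x).
Note φ(0) = φ(1) = 0, so the boundary term u·φ vanishes.
LHS = ∫_0^1 u(x) φ'(x) dx = ∫_0^1 (-π*x^2*cos(π*x) + π*cos(π*x)) dx. Term by term:
  ∫_0^1 π*cos(π*x) dx = 0;  ∫_0^1 -π*x^2*cos(π*x) dx = 2/π.
Sum: 0 + 2/π = 2/π.
So LHS = 2/π.
∫_0^1 v(x) φ(x) dx = ∫_0^1 (-6*x*sin(π*x)) dx. Term by term:
  ∫_0^1 -6*x*sin(π*x) dx = -6/π.
So RHS = -∫_0^1 v(x) φ(x) dx = 6/π.
LHS − RHS = -4/π ≠ 0, so the identity fails.
(For a valid weak derivative the identity must hold for EVERY test function, in particular this one. The failure shows v is NOT the weak derivative of u.)
Correct weak derivative would be u'(x) = -2*x.


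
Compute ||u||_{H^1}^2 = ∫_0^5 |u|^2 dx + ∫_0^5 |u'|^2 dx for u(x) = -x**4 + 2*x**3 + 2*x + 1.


||u||_{H^1}^2 = 17024575/126

The H^1 norm (squared) on an interval (0, L) is
  ||u||_{H^1}^2 = ∫_0^L u(x)^2 dx + ∫_0^L u'(x)^2 dx.
Compute u'(x) = -4*x**3 + 6*x**2 + 2.
Then u(x)^2 = x**8 - 4*x**7 + 4*x**6 - 4*x**5 + 6*x**4 + 4*x**3 + 4*x**2 + 4*x + 1 and u'(x)^2 = 16*x**6 - 48*x**5 + 36*x**4 - 16*x**3 + 24*x**2 + 4.
Integrate each monomial from 0 to 5 using ∫_0^5 c·x^n dx = c·5^(n+1)/(n+1):
  ∫_0^5 u(x)^2 dx = ∫_0^5 (x^8 - 4*x^7 + 4*x^6 - 4*x^5 + 6*x^4 + 4*x^3 + 4*x^2 + 4*x + 1) dx. Term by term:
    ∫_0^5 x^8 dx = 1953125/9;  ∫_0^5 -4*x^7 dx = -390625/2;  ∫_0^5 4*x^6 dx = 312500/7;
    ∫_0^5 -4*x^5 dx = -31250/3;  ∫_0^5 6*x^4 dx = 3750;  ∫_0^5 4*x^3 dx = 625;
    ∫_0^5 4*x^2 dx = 500/3;  ∫_0^5 4*x dx = 50;  ∫_0^5 1 dx = 5.
  Sum: 1953125/9 − 390625/2 + 312500/7 − 31250/3 + 3750 + 625 + 500/3 + 50 + 5 = 7626055/126.
  ∫_0^5 u'(x)^2 dx = ∫_0^5 (16*x^6 - 48*x^5 + 36*x^4 - 16*x^3 + 24*x^2 + 4) dx. Term by term:
    ∫_0^5 16*x^6 dx = 1250000/7;  ∫_0^5 -48*x^5 dx = -125000;  ∫_0^5 36*x^4 dx = 22500;
    ∫_0^5 -16*x^3 dx = -2500;  ∫_0^5 24*x^2 dx = 1000;  ∫_0^5 4 dx = 20.
  Sum: 1250000/7 − 125000 + 22500 − 2500 + 1000 + 20 = 522140/7.
Adding: ||u||_{H^1}^2 = 7626055/126 + 522140/7 = 17024575/126.


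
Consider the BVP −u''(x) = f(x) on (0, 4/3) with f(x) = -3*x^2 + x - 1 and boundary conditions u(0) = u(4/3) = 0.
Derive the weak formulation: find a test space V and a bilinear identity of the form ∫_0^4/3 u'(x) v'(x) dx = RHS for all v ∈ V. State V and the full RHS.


V = H^1_0(0, 4/3) (so v(0) = v(4/3) = 0); weak form: ∫_0^4/3 u'v' dx = ∫_0^4/3 (-3*x^2 + x - 1) v dx for all v ∈ V.

Multiply both sides by a test function v and integrate from 0 to 4/3:
  ∫_0^4/3 −u''(x) v(x) dx = ∫_0^4/3 f(x) v(x) dx.
Integrate the LHS by parts once:
  ∫_0^4/3 −u'' v dx = −[u'(x) v(x)]_0^4/3 + ∫_0^4/3 u'(x) v'(x) dx.
Thus ∫_0^4/3 u'(x) v'(x) dx = ∫_0^4/3 f(x) v(x) dx + [u'(x) v(x)]_0^4/3.
Choose V so that boundary terms are either known or forced to vanish.
u is Dirichlet: u(0) = u(4/3) = 0. Let V = H^1_0(0, 4/3); then v(0) = v(4/3) = 0, and [u' v]_0^4/3 = 0.
Weak formulation: find u (satisfying any essential BC) such that ∫_0^4/3 u'(x) v'(x) dx = ∫_0^4/3 f v dx for all v ∈ V.
Substituting f(x) = -3*x^2 + x - 1, the right-hand side is ∫_0^4/3 (-3*x^2 + x - 1) v dx.


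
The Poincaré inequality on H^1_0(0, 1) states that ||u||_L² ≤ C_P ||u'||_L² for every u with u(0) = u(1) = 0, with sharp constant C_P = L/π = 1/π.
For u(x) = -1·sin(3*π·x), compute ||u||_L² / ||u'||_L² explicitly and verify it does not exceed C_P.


||u||_L² / ||u'||_L² = 1/(3*π) < C_P = 1/π.

u(x) = -1·sin(3*π·x), so u'(x) = -3*π*cos(3*π*x).
Writing u(x) = A·sin(kπx/L) with A = -1 and k = 3, use ∫_0^L sin²(kπx/L) dx = L/2 and ∫_0^L cos²(kπx/L) dx = L/2.
u² = 1·sin²(3*π·x) and (u')² = 9*π^2·cos²(3*π·x), and each of sin², cos² integrates to L/2 = 1/2 over (0, 1).
∫_0^1 u² dx = 1/2, so ||u||_L² = sqrt(2)/2.
∫_0^1 (u')² dx = 9*π^2/2, so ||u'||_L² = 3*sqrt(2)*π/2.
Ratio ||u||_L² / ||u'||_L² = 1/(3*π).
Sharp Poincaré constant on H^1_0(0, 1) is C_P = L/π = 1/π, achieved by sin(π·x).
This is the k = 3 harmonic; the ratio L/(kπ) is strictly less than C_P = L/π, consistent with the sharp inequality ||u||_L² ≤ C_P ||u'||_L².
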